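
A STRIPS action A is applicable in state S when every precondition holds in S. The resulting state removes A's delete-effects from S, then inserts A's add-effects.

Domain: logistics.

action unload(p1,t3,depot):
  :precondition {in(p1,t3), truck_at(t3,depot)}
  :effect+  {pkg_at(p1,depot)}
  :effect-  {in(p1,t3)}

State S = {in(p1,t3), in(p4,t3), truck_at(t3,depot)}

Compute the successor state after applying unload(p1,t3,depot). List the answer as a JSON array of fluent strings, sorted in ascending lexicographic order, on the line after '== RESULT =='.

Compute (S \ del) ∪ add:
  pre ⊆ S: {in(p1,t3), truck_at(t3,depot)} ⊆ S  — applicable
  S \ del = {in(p4,t3), truck_at(t3,depot)}
  ∪ add   = {in(p4,t3), pkg_at(p1,depot), truck_at(t3,depot)}

== RESULT ==
["in(p4,t3)", "pkg_at(p1,depot)", "truck_at(t3,depot)"]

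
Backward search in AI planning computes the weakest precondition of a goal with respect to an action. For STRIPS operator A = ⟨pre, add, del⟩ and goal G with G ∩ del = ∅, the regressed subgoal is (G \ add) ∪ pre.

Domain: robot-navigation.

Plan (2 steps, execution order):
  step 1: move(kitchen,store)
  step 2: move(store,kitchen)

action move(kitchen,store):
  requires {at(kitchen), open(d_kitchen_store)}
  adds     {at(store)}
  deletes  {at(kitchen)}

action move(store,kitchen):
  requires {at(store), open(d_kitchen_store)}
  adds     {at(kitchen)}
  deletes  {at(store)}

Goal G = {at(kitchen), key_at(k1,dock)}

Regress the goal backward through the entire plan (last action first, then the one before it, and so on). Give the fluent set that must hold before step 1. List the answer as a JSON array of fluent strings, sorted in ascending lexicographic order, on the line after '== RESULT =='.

Work backward from the goal:
  through step 2 (move(store,kitchen)): drop {at(kitchen)}, keep {key_at(k1,dock)}, require {at(store), open(d_kitchen_store)}
    → {at(store), key_at(k1,dock), open(d_kitchen_store)}
  through step 1 (move(kitchen,store)): drop {at(store)}, keep {key_at(k1,dock), open(d_kitchen_store)}, require {at(kitchen), open(d_kitchen_store)}
    → {at(kitchen), key_at(k1,dock), open(d_kitchen_store)}

== RESULT ==
["at(kitchen)", "key_at(k1,dock)", "open(d_kitchen_store)"]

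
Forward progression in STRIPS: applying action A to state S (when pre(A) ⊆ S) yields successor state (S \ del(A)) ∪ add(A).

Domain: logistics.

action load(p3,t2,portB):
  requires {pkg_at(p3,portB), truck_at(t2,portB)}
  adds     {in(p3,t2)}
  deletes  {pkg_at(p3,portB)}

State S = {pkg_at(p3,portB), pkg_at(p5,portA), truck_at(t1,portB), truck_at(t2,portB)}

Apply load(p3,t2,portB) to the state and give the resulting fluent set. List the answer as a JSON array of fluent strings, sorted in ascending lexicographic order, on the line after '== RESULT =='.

Compute (S \ del) ∪ add:
  pre ⊆ S: {pkg_at(p3,portB), truck_at(t2,portB)} ⊆ S  — applicable
  S \ del = {pkg_at(p5,portA), truck_at(t1,portB), truck_at(t2,portB)}
  ∪ add   = {in(p3,t2), pkg_at(p5,portA), truck_at(t1,portB), truck_at(t2,portB)}

== RESULT ==
["in(p3,t2)", "pkg_at(p5,portA)", "truck_at(t1,portB)", "truck_at(t2,portB)"]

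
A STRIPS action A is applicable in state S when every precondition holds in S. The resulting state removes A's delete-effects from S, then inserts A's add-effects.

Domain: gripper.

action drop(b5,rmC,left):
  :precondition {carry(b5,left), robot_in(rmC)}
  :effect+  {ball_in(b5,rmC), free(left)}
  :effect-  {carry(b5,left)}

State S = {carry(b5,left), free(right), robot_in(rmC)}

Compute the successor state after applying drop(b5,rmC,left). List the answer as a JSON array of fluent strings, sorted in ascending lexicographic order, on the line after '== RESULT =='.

Progress:
  pre ⊆ S: {carry(b5,left), robot_in(rmC)} ⊆ S  — applicable
  S \ del = {free(right), robot_in(rmC)}
  ∪ add   = {ball_in(b5,rmC), free(left), free(right), robot_in(rmC)}

== RESULT ==
["ball_in(b5,rmC)", "free(left)", "free(right)", "robot_in(rmC)"]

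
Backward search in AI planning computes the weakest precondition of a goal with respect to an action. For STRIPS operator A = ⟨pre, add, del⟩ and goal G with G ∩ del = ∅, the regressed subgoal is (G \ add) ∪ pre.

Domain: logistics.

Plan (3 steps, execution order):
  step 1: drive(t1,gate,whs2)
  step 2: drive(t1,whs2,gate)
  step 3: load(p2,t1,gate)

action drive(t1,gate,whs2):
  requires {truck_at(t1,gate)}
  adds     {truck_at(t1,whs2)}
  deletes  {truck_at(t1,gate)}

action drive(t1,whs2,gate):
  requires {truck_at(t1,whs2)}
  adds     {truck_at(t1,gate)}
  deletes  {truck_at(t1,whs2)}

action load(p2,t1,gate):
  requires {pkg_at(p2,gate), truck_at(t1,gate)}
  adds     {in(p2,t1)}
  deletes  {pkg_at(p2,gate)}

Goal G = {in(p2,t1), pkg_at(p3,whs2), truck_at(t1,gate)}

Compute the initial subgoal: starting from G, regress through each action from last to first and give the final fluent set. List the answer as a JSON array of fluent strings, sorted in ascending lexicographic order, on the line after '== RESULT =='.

Work backward from the goal:
  through step 3 (load(p2,t1,gate)): drop {in(p2,t1)}, keep {pkg_at(p3,whs2), truck_at(t1,gate)}, require {pkg_at(p2,gate), truck_at(t1,gate)}
    → {pkg_at(p2,gate), pkg_at(p3,whs2), truck_at(t1,gate)}
  through step 2 (drive(t1,whs2,gate)): drop {truck_at(t1,gate)}, keep {pkg_at(p2,gate), pkg_at(p3,whs2)}, require {truck_at(t1,whs2)}
    → {pkg_at(p2,gate), pkg_at(p3,whs2), truck_at(t1,whs2)}
  through step 1 (drive(t1,gate,whs2)): drop {truck_at(t1,whs2)}, keep {pkg_at(p2,gate), pkg_at(p3,whs2)}, require {truck_at(t1,gate)}
    → {pkg_at(p2,gate), pkg_at(p3,whs2), truck_at(t1,gate)}

== RESULT ==
["pkg_at(p2,gate)", "pkg_at(p3,whs2)", "truck_at(t1,gate)"]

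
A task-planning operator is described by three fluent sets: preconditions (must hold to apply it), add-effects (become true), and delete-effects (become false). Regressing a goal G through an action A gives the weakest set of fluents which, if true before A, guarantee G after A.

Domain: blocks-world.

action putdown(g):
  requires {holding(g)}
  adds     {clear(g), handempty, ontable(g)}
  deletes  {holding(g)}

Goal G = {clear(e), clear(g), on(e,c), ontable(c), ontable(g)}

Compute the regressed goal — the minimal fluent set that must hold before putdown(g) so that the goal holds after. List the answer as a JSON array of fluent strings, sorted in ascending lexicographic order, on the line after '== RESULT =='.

Compute (G \ add) ∪ pre:
  G ∩ del = {}  (empty — regression defined)
  G \ add = {clear(e), clear(g), on(e,c), ontable(c), ontable(g)} \ {clear(g), handempty, ontable(g)} = {clear(e), on(e,c), ontable(c)}
  ∪ pre   = {clear(e), on(e,c), ontable(c)} ∪ {holding(g)}
          = {clear(e), holding(g), on(e,c), ontable(c)}

== RESULT ==
["clear(e)", "holding(g)", "on(e,c)", "ontable(c)"]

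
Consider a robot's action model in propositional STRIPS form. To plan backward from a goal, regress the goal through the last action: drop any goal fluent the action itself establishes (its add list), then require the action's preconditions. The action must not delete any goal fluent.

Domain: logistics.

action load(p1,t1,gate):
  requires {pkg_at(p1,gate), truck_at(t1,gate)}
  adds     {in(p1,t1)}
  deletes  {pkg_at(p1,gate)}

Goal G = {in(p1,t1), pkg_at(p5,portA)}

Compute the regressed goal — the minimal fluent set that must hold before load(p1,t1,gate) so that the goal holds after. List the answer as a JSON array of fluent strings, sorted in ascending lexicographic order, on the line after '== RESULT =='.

Compute (G \ add) ∪ pre:
  G ∩ del = {}  (empty — regression defined)
  G \ add = {in(p1,t1), pkg_at(p5,portA)} \ {in(p1,t1)} = {pkg_at(p5,portA)}
  ∪ pre   = {pkg_at(p5,portA)} ∪ {pkg_at(p1,gate), truck_at(t1,gate)}
          = {pkg_at(p1,gate), pkg_at(p5,portA), truck_at(t1,gate)}

== RESULT ==
["pkg_at(p1,gate)", "pkg_at(p5,portA)", "truck_at(t1,gate)"]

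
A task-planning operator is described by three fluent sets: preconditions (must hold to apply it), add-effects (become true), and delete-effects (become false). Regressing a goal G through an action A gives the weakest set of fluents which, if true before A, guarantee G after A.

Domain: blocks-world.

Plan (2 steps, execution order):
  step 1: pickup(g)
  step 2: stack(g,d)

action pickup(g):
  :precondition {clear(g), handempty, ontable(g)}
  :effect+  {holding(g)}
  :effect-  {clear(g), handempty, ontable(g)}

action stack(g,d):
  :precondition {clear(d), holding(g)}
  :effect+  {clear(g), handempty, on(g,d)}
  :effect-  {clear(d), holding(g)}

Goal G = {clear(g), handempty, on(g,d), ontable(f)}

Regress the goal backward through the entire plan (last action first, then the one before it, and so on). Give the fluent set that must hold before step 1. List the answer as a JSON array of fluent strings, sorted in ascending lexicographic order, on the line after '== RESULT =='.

Work backward from the goal:
  through step 2 (stack(g,d)): drop {clear(g), handempty, on(g,d)}, keep {ontable(f)}, require {clear(d), holding(g)}
    → {clear(d), holding(g), ontable(f)}
  through step 1 (pickup(g)): drop {holding(g)}, keep {clear(d), ontable(f)}, require {clear(g), handempty, ontable(g)}
    → {clear(d), clear(g), handempty, ontable(f), ontable(g)}

== RESULT ==
["clear(d)", "clear(g)", "handempty", "ontable(f)", "ontable(g)"]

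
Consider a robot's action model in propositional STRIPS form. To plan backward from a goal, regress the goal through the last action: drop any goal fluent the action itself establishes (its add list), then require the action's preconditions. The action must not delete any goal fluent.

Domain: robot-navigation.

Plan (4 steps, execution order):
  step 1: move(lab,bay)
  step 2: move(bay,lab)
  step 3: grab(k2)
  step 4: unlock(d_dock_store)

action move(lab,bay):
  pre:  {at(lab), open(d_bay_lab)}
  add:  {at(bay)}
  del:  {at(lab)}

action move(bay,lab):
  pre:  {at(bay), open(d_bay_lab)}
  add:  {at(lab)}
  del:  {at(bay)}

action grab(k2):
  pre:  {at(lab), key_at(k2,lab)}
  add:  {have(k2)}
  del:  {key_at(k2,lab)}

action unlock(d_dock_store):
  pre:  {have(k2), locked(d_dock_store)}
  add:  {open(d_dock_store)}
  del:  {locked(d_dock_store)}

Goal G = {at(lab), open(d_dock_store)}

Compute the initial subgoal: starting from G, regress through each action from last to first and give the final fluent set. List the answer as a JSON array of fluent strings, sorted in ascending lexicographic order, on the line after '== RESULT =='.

Regress step by step:
  through step 4 (unlock(d_dock_store)): drop {open(d_dock_store)}, keep {at(lab)}, require {have(k2), locked(d_dock_store)}
    → {at(lab), have(k2), locked(d_dock_store)}
  through step 3 (grab(k2)): drop {have(k2)}, keep {at(lab), locked(d_dock_store)}, require {at(lab), key_at(k2,lab)}
    → {at(lab), key_at(k2,lab), locked(d_dock_store)}
  through step 2 (move(bay,lab)): drop {at(lab)}, keep {key_at(k2,lab), locked(d_dock_store)}, require {at(bay), open(d_bay_lab)}
    → {at(bay), key_at(k2,lab), locked(d_dock_store), open(d_bay_lab)}
  through step 1 (move(lab,bay)): drop {at(bay)}, keep {key_at(k2,lab), locked(d_dock_store), open(d_bay_lab)}, require {at(lab), open(d_bay_lab)}
    → {at(lab), key_at(k2,lab), locked(d_dock_store), open(d_bay_lab)}

== RESULT ==
["at(lab)", "key_at(k2,lab)", "locked(d_dock_store)", "open(d_bay_lab)"]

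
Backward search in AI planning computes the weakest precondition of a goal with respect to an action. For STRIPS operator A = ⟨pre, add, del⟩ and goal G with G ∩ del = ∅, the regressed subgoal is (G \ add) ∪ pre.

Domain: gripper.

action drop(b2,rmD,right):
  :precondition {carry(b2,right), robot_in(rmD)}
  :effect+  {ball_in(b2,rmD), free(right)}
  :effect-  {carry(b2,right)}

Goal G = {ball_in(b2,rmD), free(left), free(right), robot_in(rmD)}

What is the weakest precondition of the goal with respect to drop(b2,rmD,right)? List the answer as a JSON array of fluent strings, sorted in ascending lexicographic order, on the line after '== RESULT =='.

Compute (G \ add) ∪ pre:
  G ∩ del = {}  (empty — regression defined)
  G \ add = {ball_in(b2,rmD), free(left), free(right), robot_in(rmD)} \ {ball_in(b2,rmD), free(right)} = {free(left), robot_in(rmD)}
  ∪ pre   = {free(left), robot_in(rmD)} ∪ {carry(b2,right), robot_in(rmD)}
          = {carry(b2,right), free(left), robot_in(rmD)}

== RESULT ==
["carry(b2,right)", "free(left)", "robot_in(rmD)"]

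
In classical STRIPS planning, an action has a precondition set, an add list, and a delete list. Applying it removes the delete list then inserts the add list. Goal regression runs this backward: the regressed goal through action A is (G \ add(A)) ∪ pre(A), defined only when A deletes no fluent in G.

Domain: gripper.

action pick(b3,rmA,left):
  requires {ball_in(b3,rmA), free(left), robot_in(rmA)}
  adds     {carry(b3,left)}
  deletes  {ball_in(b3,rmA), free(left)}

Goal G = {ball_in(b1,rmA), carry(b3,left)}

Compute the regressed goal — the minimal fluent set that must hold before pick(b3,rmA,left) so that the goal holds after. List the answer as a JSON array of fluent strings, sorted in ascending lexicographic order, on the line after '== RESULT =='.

Regress:
  G ∩ del = {}  (empty — regression defined)
  G \ add = {ball_in(b1,rmA), carry(b3,left)} \ {carry(b3,left)} = {ball_in(b1,rmA)}
  ∪ pre   = {ball_in(b1,rmA)} ∪ {ball_in(b3,rmA), free(left), robot_in(rmA)}
          = {ball_in(b1,rmA), ball_in(b3,rmA), free(left), robot_in(rmA)}

== RESULT ==
["ball_in(b1,rmA)", "ball_in(b3,rmA)", "free(left)", "robot_in(rmA)"]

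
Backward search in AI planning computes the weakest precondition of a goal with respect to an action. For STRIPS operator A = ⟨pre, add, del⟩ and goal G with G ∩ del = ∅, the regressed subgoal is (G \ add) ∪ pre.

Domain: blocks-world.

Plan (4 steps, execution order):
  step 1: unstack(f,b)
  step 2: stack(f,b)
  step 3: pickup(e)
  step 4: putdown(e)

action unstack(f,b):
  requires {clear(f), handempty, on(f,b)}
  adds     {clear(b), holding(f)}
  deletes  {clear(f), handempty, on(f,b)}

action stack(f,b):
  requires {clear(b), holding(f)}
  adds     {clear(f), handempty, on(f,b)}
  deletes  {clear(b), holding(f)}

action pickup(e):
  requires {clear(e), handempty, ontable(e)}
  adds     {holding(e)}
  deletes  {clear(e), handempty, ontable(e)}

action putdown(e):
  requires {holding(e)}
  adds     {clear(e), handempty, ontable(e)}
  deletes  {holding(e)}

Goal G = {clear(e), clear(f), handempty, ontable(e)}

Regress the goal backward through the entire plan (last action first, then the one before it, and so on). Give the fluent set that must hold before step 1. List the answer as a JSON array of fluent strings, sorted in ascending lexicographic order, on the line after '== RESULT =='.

Regress step by step:
  through step 4 (putdown(e)): drop {clear(e), handempty, ontable(e)}, keep {clear(f)}, require {holding(e)}
    → {clear(f), holding(e)}
  through step 3 (pickup(e)): drop {holding(e)}, keep {clear(f)}, require {clear(e), handempty, ontable(e)}
    → {clear(e), clear(f), handempty, ontable(e)}
  through step 2 (stack(f,b)): drop {clear(f), handempty}, keep {clear(e), ontable(e)}, require {clear(b), holding(f)}
    → {clear(b), clear(e), holding(f), ontable(e)}
  through step 1 (unstack(f,b)): drop {clear(b), holding(f)}, keep {clear(e), ontable(e)}, require {clear(f), handempty, on(f,b)}
    → {clear(e), clear(f), handempty, on(f,b), ontable(e)}

== RESULT ==
["clear(e)", "clear(f)", "handempty", "on(f,b)", "ontable(e)"]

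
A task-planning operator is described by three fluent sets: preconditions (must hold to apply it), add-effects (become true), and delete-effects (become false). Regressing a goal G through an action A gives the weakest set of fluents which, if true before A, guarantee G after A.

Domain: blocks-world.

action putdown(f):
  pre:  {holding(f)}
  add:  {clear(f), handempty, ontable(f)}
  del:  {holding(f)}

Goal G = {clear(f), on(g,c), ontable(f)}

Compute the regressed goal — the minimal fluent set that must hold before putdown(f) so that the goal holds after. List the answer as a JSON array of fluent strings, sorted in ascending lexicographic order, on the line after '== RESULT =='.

Compute (G \ add) ∪ pre:
  G ∩ del = {}  (empty — regression defined)
  G \ add = {clear(f), on(g,c), ontable(f)} \ {clear(f), handempty, ontable(f)} = {on(g,c)}
  ∪ pre   = {on(g,c)} ∪ {holding(f)}
          = {holding(f), on(g,c)}

== RESULT ==
["holding(f)", "on(g,c)"]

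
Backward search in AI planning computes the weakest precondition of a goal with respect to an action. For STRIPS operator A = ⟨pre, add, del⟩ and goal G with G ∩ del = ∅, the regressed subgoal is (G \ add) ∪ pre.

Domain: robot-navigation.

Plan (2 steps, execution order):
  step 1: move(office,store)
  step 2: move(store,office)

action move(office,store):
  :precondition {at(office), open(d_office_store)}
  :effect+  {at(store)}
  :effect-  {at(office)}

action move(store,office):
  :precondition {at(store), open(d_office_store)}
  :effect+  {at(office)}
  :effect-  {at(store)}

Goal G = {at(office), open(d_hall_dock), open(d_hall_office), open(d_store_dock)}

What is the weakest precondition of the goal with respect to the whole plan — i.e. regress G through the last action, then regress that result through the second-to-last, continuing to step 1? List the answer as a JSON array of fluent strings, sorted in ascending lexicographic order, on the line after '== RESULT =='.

Work backward from the goal:
  through step 2 (move(store,office)): drop {at(office)}, keep {open(d_hall_dock), open(d_hall_office), open(d_store_dock)}, require {at(store), open(d_office_store)}
    → {at(store), open(d_hall_dock), open(d_hall_office), open(d_office_store), open(d_store_dock)}
  through step 1 (move(office,store)): drop {at(store)}, keep {open(d_hall_dock), open(d_hall_office), open(d_office_store), open(d_store_dock)}, require {at(office), open(d_office_store)}
    → {at(office), open(d_hall_dock), open(d_hall_office), open(d_office_store), open(d_store_dock)}

== RESULT ==
["at(office)", "open(d_hall_dock)", "open(d_hall_office)", "open(d_office_store)", "open(d_store_dock)"]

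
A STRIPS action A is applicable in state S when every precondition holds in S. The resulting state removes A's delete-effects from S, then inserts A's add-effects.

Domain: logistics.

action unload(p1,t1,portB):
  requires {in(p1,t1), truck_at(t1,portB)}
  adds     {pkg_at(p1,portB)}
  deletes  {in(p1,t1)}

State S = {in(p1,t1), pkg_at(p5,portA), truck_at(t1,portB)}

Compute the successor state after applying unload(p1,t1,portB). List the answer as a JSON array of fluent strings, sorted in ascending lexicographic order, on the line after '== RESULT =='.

Progress:
  pre ⊆ S: {in(p1,t1), truck_at(t1,portB)} ⊆ S  — applicable
  S \ del = {pkg_at(p5,portA), truck_at(t1,portB)}
  ∪ add   = {pkg_at(p1,portB), pkg_at(p5,portA), truck_at(t1,portB)}

== RESULT ==
["pkg_at(p1,portB)", "pkg_at(p5,portA)", "truck_at(t1,portB)"]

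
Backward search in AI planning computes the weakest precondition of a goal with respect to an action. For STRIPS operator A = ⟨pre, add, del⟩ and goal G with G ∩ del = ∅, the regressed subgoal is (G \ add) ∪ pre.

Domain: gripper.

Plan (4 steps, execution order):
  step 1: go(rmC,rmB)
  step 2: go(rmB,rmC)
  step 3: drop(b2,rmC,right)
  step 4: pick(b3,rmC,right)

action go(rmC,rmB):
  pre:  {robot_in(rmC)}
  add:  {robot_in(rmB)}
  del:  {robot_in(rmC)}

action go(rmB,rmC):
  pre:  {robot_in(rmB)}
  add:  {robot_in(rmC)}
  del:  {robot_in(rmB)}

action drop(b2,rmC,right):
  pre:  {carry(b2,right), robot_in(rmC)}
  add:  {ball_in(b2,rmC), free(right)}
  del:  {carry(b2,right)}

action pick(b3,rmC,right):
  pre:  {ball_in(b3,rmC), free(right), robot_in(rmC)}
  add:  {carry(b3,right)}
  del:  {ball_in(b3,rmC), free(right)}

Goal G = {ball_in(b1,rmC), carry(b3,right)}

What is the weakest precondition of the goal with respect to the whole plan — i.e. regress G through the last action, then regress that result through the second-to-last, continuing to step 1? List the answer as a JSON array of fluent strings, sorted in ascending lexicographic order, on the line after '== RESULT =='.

Work backward from the goal:
  through step 4 (pick(b3,rmC,right)): drop {carry(b3,right)}, keep {ball_in(b1,rmC)}, require {ball_in(b3,rmC), free(right), robot_in(rmC)}
    → {ball_in(b1,rmC), ball_in(b3,rmC), free(right), robot_in(rmC)}
  through step 3 (drop(b2,rmC,right)): drop {free(right)}, keep {ball_in(b1,rmC), ball_in(b3,rmC), robot_in(rmC)}, require {carry(b2,right), robot_in(rmC)}
    → {ball_in(b1,rmC), ball_in(b3,rmC), carry(b2,right), robot_in(rmC)}
  through step 2 (go(rmB,rmC)): drop {robot_in(rmC)}, keep {ball_in(b1,rmC), ball_in(b3,rmC), carry(b2,right)}, require {robot_in(rmB)}
    → {ball_in(b1,rmC), ball_in(b3,rmC), carry(b2,right), robot_in(rmB)}
  through step 1 (go(rmC,rmB)): drop {robot_in(rmB)}, keep {ball_in(b1,rmC), ball_in(b3,rmC), carry(b2,right)}, require {robot_in(rmC)}
    → {ball_in(b1,rmC), ball_in(b3,rmC), carry(b2,right), robot_in(rmC)}

== RESULT ==
["ball_in(b1,rmC)", "ball_in(b3,rmC)", "carry(b2,right)", "robot_in(rmC)"]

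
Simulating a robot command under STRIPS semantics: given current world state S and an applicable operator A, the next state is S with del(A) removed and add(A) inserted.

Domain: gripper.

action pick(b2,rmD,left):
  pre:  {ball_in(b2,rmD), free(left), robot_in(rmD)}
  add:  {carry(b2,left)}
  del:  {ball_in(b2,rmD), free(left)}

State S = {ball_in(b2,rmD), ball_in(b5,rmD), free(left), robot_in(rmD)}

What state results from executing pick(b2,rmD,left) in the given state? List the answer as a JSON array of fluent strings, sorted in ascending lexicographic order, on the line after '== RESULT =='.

Progress:
  pre ⊆ S: {ball_in(b2,rmD), free(left), robot_in(rmD)} ⊆ S  — applicable
  S \ del = {ball_in(b5,rmD), robot_in(rmD)}
  ∪ add   = {ball_in(b5,rmD), carry(b2,left), robot_in(rmD)}

== RESULT ==
["ball_in(b5,rmD)", "carry(b2,left)", "robot_in(rmD)"]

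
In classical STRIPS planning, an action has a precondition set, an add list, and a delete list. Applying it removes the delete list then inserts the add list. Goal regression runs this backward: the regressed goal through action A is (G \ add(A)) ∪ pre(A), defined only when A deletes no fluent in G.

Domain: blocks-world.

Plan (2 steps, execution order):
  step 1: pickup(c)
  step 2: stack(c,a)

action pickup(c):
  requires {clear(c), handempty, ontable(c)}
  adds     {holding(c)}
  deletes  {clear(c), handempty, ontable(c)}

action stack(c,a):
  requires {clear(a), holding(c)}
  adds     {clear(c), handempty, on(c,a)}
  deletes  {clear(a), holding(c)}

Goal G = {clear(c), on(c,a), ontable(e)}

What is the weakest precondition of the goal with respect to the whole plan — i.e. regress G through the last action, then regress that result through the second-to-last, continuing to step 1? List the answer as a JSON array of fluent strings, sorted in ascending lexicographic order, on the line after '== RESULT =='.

Regress step by step:
  through step 2 (stack(c,a)): drop {clear(c), on(c,a)}, keep {ontable(e)}, require {clear(a), holding(c)}
    → {clear(a), holding(c), ontable(e)}
  through step 1 (pickup(c)): drop {holding(c)}, keep {clear(a), ontable(e)}, require {clear(c), handempty, ontable(c)}
    → {clear(a), clear(c), handempty, ontable(c), ontable(e)}

== RESULT ==
["clear(a)", "clear(c)", "handempty", "ontable(c)", "ontable(e)"]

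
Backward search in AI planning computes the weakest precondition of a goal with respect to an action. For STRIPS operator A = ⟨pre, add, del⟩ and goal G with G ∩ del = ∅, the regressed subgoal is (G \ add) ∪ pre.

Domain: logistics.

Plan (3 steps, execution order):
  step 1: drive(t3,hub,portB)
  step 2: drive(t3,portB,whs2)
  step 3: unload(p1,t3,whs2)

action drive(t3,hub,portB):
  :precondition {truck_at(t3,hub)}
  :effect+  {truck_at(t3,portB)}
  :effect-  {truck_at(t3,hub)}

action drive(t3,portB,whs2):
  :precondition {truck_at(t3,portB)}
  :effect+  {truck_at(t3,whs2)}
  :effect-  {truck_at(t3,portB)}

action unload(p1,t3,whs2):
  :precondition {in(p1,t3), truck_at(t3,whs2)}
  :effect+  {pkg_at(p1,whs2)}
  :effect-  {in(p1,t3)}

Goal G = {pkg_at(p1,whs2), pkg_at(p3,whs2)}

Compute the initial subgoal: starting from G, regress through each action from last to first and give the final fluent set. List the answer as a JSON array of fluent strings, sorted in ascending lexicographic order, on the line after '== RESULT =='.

Regress step by step:
  through step 3 (unload(p1,t3,whs2)): drop {pkg_at(p1,whs2)}, keep {pkg_at(p3,whs2)}, require {in(p1,t3), truck_at(t3,whs2)}
    → {in(p1,t3), pkg_at(p3,whs2), truck_at(t3,whs2)}
  through step 2 (drive(t3,portB,whs2)): drop {truck_at(t3,whs2)}, keep {in(p1,t3), pkg_at(p3,whs2)}, require {truck_at(t3,portB)}
    → {in(p1,t3), pkg_at(p3,whs2), truck_at(t3,portB)}
  through step 1 (drive(t3,hub,portB)): drop {truck_at(t3,portB)}, keep {in(p1,t3), pkg_at(p3,whs2)}, require {truck_at(t3,hub)}
    → {in(p1,t3), pkg_at(p3,whs2), truck_at(t3,hub)}

== RESULT ==
["in(p1,t3)", "pkg_at(p3,whs2)", "truck_at(t3,hub)"]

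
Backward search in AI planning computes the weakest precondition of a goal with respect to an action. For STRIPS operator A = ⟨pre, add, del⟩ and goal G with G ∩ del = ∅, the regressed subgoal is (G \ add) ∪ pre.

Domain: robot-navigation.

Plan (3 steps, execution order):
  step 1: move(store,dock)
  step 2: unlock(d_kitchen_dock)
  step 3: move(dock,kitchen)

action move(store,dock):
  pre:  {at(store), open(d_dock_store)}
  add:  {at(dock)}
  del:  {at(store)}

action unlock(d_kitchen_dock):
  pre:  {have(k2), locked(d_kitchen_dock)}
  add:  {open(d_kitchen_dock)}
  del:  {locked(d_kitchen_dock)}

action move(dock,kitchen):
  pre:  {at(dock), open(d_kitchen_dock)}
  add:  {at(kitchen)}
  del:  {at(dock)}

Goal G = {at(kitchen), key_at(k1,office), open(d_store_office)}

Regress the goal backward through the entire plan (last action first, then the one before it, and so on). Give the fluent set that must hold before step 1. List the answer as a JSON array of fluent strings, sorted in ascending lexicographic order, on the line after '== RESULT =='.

Regress step by step:
  through step 3 (move(dock,kitchen)): drop {at(kitchen)}, keep {key_at(k1,office), open(d_store_office)}, require {at(dock), open(d_kitchen_dock)}
    → {at(dock), key_at(k1,office), open(d_kitchen_dock), open(d_store_office)}
  through step 2 (unlock(d_kitchen_dock)): drop {open(d_kitchen_dock)}, keep {at(dock), key_at(k1,office), open(d_store_office)}, require {have(k2), locked(d_kitchen_dock)}
    → {at(dock), have(k2), key_at(k1,office), locked(d_kitchen_dock), open(d_store_office)}
  through step 1 (move(store,dock)): drop {at(dock)}, keep {have(k2), key_at(k1,office), locked(d_kitchen_dock), open(d_store_office)}, require {at(store), open(d_dock_store)}
    → {at(store), have(k2), key_at(k1,office), locked(d_kitchen_dock), open(d_dock_store), open(d_store_office)}

== RESULT ==
["at(store)", "have(k2)", "key_at(k1,office)", "locked(d_kitchen_dock)", "open(d_dock_store)", "open(d_store_office)"]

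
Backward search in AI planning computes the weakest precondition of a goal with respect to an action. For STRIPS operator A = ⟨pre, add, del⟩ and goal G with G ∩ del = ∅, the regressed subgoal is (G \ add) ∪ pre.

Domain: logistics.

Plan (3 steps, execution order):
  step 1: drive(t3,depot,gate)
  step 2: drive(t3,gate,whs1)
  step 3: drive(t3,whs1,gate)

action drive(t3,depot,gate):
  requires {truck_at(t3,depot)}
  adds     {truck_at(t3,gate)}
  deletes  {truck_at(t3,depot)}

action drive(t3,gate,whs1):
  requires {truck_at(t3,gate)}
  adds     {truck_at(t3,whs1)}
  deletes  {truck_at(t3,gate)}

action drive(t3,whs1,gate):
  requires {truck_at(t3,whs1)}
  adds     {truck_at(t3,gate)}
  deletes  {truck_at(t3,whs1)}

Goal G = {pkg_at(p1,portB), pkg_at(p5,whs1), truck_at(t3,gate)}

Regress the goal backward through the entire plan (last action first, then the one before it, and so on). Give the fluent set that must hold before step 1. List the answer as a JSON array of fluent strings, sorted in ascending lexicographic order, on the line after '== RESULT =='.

Work backward from the goal:
  through step 3 (drive(t3,whs1,gate)): drop {truck_at(t3,gate)}, keep {pkg_at(p1,portB), pkg_at(p5,whs1)}, require {truck_at(t3,whs1)}
    → {pkg_at(p1,portB), pkg_at(p5,whs1), truck_at(t3,whs1)}
  through step 2 (drive(t3,gate,whs1)): drop {truck_at(t3,whs1)}, keep {pkg_at(p1,portB), pkg_at(p5,whs1)}, require {truck_at(t3,gate)}
    → {pkg_at(p1,portB), pkg_at(p5,whs1), truck_at(t3,gate)}
  through step 1 (drive(t3,depot,gate)): drop {truck_at(t3,gate)}, keep {pkg_at(p1,portB), pkg_at(p5,whs1)}, require {truck_at(t3,depot)}
    → {pkg_at(p1,portB), pkg_at(p5,whs1), truck_at(t3,depot)}

== RESULT ==
["pkg_at(p1,portB)", "pkg_at(p5,whs1)", "truck_at(t3,depot)"]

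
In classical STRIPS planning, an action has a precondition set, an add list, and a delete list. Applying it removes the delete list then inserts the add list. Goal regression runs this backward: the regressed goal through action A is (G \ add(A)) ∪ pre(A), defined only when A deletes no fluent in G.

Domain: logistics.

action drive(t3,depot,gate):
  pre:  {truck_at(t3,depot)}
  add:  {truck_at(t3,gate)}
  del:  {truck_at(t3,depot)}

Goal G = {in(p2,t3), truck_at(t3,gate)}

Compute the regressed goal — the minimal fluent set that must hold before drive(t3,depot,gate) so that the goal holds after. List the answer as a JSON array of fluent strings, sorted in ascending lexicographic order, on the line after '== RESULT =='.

Regress:
  G ∩ del = {}  (empty — regression defined)
  G \ add = {in(p2,t3), truck_at(t3,gate)} \ {truck_at(t3,gate)} = {in(p2,t3)}
  ∪ pre   = {in(p2,t3)} ∪ {truck_at(t3,depot)}
          = {in(p2,t3), truck_at(t3,depot)}

== RESULT ==
["in(p2,t3)", "truck_at(t3,depot)"]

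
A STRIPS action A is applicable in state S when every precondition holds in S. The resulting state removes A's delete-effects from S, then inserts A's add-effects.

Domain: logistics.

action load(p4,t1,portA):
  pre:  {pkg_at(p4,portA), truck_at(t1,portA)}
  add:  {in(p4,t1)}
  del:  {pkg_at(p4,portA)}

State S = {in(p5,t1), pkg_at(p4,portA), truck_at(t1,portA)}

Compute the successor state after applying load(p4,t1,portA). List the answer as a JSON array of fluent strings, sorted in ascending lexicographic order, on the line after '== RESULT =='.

Progress:
  pre ⊆ S: {pkg_at(p4,portA), truck_at(t1,portA)} ⊆ S  — applicable
  S \ del = {in(p5,t1), truck_at(t1,portA)}
  ∪ add   = {in(p4,t1), in(p5,t1), truck_at(t1,portA)}

== RESULT ==
["in(p4,t1)", "in(p5,t1)", "truck_at(t1,portA)"]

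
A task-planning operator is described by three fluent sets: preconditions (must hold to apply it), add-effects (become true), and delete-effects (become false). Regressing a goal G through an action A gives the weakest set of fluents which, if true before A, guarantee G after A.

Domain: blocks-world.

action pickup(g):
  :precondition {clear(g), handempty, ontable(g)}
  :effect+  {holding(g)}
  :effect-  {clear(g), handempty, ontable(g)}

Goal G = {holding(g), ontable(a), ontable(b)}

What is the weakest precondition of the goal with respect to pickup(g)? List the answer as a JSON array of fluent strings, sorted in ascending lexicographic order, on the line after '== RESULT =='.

Compute (G \ add) ∪ pre:
  G ∩ del = {}  (empty — regression defined)
  G \ add = {holding(g), ontable(a), ontable(b)} \ {holding(g)} = {ontable(a), ontable(b)}
  ∪ pre   = {ontable(a), ontable(b)} ∪ {clear(g), handempty, ontable(g)}
          = {clear(g), handempty, ontable(a), ontable(b), ontable(g)}

== RESULT ==
["clear(g)", "handempty", "ontable(a)", "ontable(b)", "ontable(g)"]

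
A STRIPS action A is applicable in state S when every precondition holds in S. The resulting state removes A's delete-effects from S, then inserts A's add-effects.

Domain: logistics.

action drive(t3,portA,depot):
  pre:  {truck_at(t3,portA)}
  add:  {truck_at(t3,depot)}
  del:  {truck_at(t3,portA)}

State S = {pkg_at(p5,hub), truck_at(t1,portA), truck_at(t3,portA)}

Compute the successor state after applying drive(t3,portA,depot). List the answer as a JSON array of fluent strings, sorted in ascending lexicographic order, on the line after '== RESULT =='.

Compute (S \ del) ∪ add:
  pre ⊆ S: {truck_at(t3,portA)} ⊆ S  — applicable
  S \ del = {pkg_at(p5,hub), truck_at(t1,portA)}
  ∪ add   = {pkg_at(p5,hub), truck_at(t1,portA), truck_at(t3,depot)}

== RESULT ==
["pkg_at(p5,hub)", "truck_at(t1,portA)", "truck_at(t3,depot)"]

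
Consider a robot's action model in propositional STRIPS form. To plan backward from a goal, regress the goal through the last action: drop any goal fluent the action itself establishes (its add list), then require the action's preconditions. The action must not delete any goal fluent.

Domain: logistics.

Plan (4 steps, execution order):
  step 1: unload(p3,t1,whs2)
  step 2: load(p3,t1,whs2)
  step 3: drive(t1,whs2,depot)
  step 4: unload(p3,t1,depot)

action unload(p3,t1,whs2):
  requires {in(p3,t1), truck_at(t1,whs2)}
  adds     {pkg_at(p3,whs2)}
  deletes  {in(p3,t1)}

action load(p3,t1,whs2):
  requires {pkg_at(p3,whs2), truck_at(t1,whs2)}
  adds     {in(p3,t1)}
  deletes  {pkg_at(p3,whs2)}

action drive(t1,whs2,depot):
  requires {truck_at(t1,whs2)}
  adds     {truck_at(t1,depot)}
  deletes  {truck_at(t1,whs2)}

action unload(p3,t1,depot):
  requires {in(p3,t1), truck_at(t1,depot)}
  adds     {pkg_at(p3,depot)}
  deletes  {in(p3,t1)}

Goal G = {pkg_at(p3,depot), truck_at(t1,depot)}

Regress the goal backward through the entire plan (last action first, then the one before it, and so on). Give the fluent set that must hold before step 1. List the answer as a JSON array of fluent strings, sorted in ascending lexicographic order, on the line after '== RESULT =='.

Work backward from the goal:
  through step 4 (unload(p3,t1,depot)): drop {pkg_at(p3,depot)}, keep {truck_at(t1,depot)}, require {in(p3,t1), truck_at(t1,depot)}
    → {in(p3,t1), truck_at(t1,depot)}
  through step 3 (drive(t1,whs2,depot)): drop {truck_at(t1,depot)}, keep {in(p3,t1)}, require {truck_at(t1,whs2)}
    → {in(p3,t1), truck_at(t1,whs2)}
  through step 2 (load(p3,t1,whs2)): drop {in(p3,t1)}, keep {truck_at(t1,whs2)}, require {pkg_at(p3,whs2), truck_at(t1,whs2)}
    → {pkg_at(p3,whs2), truck_at(t1,whs2)}
  through step 1 (unload(p3,t1,whs2)): drop {pkg_at(p3,whs2)}, keep {truck_at(t1,whs2)}, require {in(p3,t1), truck_at(t1,whs2)}
    → {in(p3,t1), truck_at(t1,whs2)}

== RESULT ==
["in(p3,t1)", "truck_at(t1,whs2)"]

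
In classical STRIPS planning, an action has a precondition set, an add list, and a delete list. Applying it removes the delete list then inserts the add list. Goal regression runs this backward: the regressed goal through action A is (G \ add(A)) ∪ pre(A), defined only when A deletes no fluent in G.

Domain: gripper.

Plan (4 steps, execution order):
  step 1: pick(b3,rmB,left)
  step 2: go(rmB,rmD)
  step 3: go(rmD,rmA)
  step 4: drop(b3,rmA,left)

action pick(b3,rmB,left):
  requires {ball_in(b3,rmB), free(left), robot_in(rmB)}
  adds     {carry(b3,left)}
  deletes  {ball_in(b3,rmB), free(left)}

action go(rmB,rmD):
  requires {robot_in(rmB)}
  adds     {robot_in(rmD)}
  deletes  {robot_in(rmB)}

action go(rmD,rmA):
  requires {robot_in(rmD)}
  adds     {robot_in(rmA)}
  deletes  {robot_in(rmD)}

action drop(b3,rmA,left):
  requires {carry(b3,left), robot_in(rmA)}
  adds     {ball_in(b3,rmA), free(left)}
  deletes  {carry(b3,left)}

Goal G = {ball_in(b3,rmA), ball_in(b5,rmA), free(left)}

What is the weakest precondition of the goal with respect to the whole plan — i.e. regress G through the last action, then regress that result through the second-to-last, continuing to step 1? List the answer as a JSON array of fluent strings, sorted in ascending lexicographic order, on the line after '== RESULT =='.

Work backward from the goal:
  through step 4 (drop(b3,rmA,left)): drop {ball_in(b3,rmA), free(left)}, keep {ball_in(b5,rmA)}, require {carry(b3,left), robot_in(rmA)}
    → {ball_in(b5,rmA), carry(b3,left), robot_in(rmA)}
  through step 3 (go(rmD,rmA)): drop {robot_in(rmA)}, keep {ball_in(b5,rmA), carry(b3,left)}, require {robot_in(rmD)}
    → {ball_in(b5,rmA), carry(b3,left), robot_in(rmD)}
  through step 2 (go(rmB,rmD)): drop {robot_in(rmD)}, keep {ball_in(b5,rmA), carry(b3,left)}, require {robot_in(rmB)}
    → {ball_in(b5,rmA), carry(b3,left), robot_in(rmB)}
  through step 1 (pick(b3,rmB,left)): drop {carry(b3,left)}, keep {ball_in(b5,rmA), robot_in(rmB)}, require {ball_in(b3,rmB), free(left), robot_in(rmB)}
    → {ball_in(b3,rmB), ball_in(b5,rmA), free(left), robot_in(rmB)}

== RESULT ==
["ball_in(b3,rmB)", "ball_in(b5,rmA)", "free(left)", "robot_in(rmB)"]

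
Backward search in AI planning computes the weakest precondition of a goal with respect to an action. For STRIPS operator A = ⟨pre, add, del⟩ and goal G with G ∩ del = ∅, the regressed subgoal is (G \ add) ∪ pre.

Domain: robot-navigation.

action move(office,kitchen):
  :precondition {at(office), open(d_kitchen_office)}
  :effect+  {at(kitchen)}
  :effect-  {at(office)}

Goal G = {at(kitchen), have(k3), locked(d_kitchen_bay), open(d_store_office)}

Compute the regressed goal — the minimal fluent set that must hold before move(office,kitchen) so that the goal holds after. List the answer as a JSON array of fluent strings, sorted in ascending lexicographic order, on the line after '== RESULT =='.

Regress:
  G ∩ del = {}  (empty — regression defined)
  G \ add = {at(kitchen), have(k3), locked(d_kitchen_bay), open(d_store_office)} \ {at(kitchen)} = {have(k3), locked(d_kitchen_bay), open(d_store_office)}
  ∪ pre   = {have(k3), locked(d_kitchen_bay), open(d_store_office)} ∪ {at(office), open(d_kitchen_office)}
          = {at(office), have(k3), locked(d_kitchen_bay), open(d_kitchen_office), open(d_store_office)}

== RESULT ==
["at(office)", "have(k3)", "locked(d_kitchen_bay)", "open(d_kitchen_office)", "open(d_store_office)"]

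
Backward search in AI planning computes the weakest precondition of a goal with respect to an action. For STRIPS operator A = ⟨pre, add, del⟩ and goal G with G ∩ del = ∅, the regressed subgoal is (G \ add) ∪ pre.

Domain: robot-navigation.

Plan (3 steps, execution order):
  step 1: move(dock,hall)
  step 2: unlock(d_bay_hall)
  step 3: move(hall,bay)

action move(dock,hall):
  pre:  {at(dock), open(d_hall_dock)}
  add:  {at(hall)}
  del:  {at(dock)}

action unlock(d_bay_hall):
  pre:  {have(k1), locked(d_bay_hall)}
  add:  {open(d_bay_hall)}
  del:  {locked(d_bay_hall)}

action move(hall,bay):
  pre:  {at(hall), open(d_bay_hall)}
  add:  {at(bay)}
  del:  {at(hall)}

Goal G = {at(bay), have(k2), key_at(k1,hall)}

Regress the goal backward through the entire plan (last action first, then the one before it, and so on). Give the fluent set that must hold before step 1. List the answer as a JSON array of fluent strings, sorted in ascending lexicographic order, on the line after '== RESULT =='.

Work backward from the goal:
  through step 3 (move(hall,bay)): drop {at(bay)}, keep {have(k2), key_at(k1,hall)}, require {at(hall), open(d_bay_hall)}
    → {at(hall), have(k2), key_at(k1,hall), open(d_bay_hall)}
  through step 2 (unlock(d_bay_hall)): drop {open(d_bay_hall)}, keep {at(hall), have(k2), key_at(k1,hall)}, require {have(k1), locked(d_bay_hall)}
    → {at(hall), have(k1), have(k2), key_at(k1,hall), locked(d_bay_hall)}
  through step 1 (move(dock,hall)): drop {at(hall)}, keep {have(k1), have(k2), key_at(k1,hall), locked(d_bay_hall)}, require {at(dock), open(d_hall_dock)}
    → {at(dock), have(k1), have(k2), key_at(k1,hall), locked(d_bay_hall), open(d_hall_dock)}

== RESULT ==
["at(dock)", "have(k1)", "have(k2)", "key_at(k1,hall)", "locked(d_bay_hall)", "open(d_hall_dock)"]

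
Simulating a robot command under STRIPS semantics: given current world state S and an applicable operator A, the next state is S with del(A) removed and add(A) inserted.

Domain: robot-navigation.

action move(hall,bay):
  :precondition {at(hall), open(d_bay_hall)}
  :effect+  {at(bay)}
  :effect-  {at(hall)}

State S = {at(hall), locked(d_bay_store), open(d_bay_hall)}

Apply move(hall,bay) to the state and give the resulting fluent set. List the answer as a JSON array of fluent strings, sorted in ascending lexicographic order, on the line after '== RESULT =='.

Progress:
  pre ⊆ S: {at(hall), open(d_bay_hall)} ⊆ S  — applicable
  S \ del = {locked(d_bay_store), open(d_bay_hall)}
  ∪ add   = {at(bay), locked(d_bay_store), open(d_bay_hall)}

== RESULT ==
["at(bay)", "locked(d_bay_store)", "open(d_bay_hall)"]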